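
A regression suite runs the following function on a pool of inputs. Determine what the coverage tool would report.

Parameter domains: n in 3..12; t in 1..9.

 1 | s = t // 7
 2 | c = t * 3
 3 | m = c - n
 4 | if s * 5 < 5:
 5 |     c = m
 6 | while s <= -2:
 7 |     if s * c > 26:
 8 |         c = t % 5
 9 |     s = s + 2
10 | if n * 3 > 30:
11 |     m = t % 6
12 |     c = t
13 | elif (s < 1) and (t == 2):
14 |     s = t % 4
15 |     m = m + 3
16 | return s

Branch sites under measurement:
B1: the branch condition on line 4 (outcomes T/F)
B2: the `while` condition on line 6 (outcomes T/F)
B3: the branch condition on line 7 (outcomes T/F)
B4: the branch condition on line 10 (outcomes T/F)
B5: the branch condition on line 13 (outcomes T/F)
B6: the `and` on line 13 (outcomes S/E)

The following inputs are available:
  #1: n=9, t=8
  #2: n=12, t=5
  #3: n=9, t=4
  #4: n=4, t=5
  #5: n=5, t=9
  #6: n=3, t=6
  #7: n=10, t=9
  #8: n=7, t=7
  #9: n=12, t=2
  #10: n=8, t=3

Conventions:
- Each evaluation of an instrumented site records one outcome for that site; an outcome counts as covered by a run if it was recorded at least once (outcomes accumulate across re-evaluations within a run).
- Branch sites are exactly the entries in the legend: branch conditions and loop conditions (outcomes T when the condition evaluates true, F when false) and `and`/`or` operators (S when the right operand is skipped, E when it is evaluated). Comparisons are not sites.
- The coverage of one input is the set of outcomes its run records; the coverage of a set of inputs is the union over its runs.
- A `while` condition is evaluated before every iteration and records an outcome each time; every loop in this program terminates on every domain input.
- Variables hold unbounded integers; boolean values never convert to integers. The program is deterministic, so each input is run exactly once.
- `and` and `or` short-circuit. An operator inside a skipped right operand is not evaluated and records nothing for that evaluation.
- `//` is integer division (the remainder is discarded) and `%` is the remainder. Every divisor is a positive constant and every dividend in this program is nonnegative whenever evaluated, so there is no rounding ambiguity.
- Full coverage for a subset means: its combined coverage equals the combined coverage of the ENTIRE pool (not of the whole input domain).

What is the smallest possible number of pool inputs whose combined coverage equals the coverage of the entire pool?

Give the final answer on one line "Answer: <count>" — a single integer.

input #1 (n=9, t=8): covers B1=F, B2=F, B4=F, B5=F, B6=S
input #2 (n=12, t=5): covers B1=T, B2=F, B4=T
input #3 (n=9, t=4): covers B1=T, B2=F, B4=F, B5=F, B6=E
input #4 (n=4, t=5): covers B1=T, B2=F, B4=F, B5=F, B6=E
input #5 (n=5, t=9): covers B1=F, B2=F, B4=F, B5=F, B6=S
input #6 (n=3, t=6): covers B1=T, B2=F, B4=F, B5=F, B6=E
input #7 (n=10, t=9): covers B1=F, B2=F, B4=F, B5=F, B6=S
input #8 (n=7, t=7): covers B1=F, B2=F, B4=F, B5=F, B6=S
input #9 (n=12, t=2): covers B1=T, B2=F, B4=T
input #10 (n=8, t=3): covers B1=T, B2=F, B4=F, B5=F, B6=E
pool-wide coverage (8 outcomes): B1=T, B1=F, B2=F, B4=T, B4=F, B5=F, B6=S, B6=E
no size-1 subset reaches all 8 outcomes (best union: 5/8)
no size-2 subset reaches all 8 outcomes (best union: 7/8)
inputs {1, 2, 3} (size 3) cover everything; no size-3 subset with a lexicographically smaller index list covers all 8

Answer: 3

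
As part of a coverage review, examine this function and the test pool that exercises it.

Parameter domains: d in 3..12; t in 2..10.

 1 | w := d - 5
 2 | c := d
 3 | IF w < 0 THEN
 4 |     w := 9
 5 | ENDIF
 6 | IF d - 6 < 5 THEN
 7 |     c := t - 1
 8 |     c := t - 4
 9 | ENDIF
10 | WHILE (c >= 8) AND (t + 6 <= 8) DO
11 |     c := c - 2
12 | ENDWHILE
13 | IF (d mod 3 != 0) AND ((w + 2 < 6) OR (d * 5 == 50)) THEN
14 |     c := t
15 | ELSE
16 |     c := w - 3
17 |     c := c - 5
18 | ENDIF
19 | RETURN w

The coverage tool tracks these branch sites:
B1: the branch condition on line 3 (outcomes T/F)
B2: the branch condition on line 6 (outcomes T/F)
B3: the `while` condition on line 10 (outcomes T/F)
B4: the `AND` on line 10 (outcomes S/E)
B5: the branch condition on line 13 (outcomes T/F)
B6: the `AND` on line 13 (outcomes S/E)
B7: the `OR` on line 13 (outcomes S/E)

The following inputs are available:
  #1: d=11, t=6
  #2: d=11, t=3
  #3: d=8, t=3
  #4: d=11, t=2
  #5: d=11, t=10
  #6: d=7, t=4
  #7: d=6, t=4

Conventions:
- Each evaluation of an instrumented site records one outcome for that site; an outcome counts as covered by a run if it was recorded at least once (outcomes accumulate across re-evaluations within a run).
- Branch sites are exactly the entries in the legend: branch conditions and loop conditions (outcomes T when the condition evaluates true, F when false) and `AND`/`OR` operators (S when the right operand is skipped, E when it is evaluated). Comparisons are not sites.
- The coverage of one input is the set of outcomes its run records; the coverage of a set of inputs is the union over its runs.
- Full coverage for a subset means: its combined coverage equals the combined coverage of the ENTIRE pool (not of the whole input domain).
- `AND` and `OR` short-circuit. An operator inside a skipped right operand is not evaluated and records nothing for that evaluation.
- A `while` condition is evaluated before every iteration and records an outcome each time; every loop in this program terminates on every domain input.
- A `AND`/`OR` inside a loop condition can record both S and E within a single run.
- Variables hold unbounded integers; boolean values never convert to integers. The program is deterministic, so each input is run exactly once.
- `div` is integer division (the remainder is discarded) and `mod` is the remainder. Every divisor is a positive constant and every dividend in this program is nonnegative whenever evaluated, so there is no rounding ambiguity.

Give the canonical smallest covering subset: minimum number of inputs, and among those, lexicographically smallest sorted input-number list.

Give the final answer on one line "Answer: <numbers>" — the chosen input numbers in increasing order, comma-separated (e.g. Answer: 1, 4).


run #1 (d=11, t=6) runs B1->F, B2->F, B4->E, B3->F, B6->E, B7->E, B5->F; records B1=F, B2=F, B3=F, B4=E, B5=F, B6=E, B7=E
run #2 (d=11, t=3) runs B1->F, B2->F, B4->E, B3->F, B6->E, B7->E, B5->F; records B1=F, B2=F, B3=F, B4=E, B5=F, B6=E, B7=E
run #3 (d=8, t=3) runs B1->F, B2->T, B4->S, B3->F, B6->E, B7->S, B5->T; records B1=F, B2=T, B3=F, B4=S, B5=T, B6=E, B7=S
run #4 (d=11, t=2) runs B1->F, B2->F, B4->E, B3->T, B4->E, B3->T, B4->S, B3->F, B6->E, B7->E, B5->F; records B1=F, B2=F, B3=T, B3=F, B4=S, B4=E, B5=F, B6=E, B7=E
run #5 (d=11, t=10) runs B1->F, B2->F, B4->E, B3->F, B6->E, B7->E, B5->F; records B1=F, B2=F, B3=F, B4=E, B5=F, B6=E, B7=E
run #6 (d=7, t=4) runs B1->F, B2->T, B4->S, B3->F, B6->E, B7->S, B5->T; records B1=F, B2=T, B3=F, B4=S, B5=T, B6=E, B7=S
run #7 (d=6, t=4) runs B1->F, B2->T, B4->S, B3->F, B6->S, B5->F; records B1=F, B2=T, B3=F, B4=S, B5=F, B6=S
union over all inputs: B1=F, B2=T, B2=F, B3=T, B3=F, B4=S, B4=E, B5=T, B5=F, B6=S, B6=E, B7=S, B7=E (13 outcomes)
checked all size-1 subsets: none covers 13 outcomes (max 9/13)
checked all size-2 subsets: none covers 13 outcomes (max 12/13)
at size 3, {3, 4, 7} reaches all 13 outcomes; every lexicographically earlier size-3 subset fails
Answer: 3, 4, 7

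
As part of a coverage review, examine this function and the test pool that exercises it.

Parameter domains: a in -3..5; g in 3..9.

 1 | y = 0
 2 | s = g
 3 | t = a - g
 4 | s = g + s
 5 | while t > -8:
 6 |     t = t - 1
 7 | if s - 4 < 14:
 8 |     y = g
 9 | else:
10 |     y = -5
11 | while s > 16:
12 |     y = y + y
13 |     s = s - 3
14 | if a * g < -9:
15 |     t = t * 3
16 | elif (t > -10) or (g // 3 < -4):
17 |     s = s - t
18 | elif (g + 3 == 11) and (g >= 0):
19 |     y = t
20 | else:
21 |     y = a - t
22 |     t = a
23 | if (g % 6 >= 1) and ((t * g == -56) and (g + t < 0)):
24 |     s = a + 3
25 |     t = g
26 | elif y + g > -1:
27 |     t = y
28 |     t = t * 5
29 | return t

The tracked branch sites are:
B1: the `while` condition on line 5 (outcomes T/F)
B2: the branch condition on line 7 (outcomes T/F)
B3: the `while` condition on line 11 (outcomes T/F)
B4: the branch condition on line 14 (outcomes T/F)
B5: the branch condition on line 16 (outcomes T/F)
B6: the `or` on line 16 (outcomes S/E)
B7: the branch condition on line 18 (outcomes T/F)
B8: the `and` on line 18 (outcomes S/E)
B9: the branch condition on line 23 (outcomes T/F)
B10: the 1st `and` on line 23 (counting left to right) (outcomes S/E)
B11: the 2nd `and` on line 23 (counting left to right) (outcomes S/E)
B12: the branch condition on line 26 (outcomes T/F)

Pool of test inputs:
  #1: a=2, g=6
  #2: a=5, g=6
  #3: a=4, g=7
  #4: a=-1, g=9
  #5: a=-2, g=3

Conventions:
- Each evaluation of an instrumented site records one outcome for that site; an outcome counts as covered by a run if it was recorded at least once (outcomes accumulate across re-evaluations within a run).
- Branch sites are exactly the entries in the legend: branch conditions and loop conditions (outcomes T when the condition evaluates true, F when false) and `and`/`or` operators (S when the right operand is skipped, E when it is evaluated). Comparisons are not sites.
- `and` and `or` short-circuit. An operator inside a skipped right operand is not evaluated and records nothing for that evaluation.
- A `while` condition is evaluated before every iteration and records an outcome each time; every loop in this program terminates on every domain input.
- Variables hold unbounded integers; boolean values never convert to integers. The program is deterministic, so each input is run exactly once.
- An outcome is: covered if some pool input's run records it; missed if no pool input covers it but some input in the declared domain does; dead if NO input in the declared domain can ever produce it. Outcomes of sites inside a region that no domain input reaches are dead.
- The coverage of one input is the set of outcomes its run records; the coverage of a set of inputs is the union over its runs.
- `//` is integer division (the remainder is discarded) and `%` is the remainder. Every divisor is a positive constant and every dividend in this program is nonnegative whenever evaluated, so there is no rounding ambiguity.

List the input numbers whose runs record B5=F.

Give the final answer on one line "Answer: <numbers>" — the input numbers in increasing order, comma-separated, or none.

input #1 (a=2, g=6): misses B5=F
input #2 (a=5, g=6): misses B5=F
input #3 (a=4, g=7): misses B5=F
input #4 (a=-1, g=9): covers B5=F
input #5 (a=-2, g=3): misses B5=F

Answer: 4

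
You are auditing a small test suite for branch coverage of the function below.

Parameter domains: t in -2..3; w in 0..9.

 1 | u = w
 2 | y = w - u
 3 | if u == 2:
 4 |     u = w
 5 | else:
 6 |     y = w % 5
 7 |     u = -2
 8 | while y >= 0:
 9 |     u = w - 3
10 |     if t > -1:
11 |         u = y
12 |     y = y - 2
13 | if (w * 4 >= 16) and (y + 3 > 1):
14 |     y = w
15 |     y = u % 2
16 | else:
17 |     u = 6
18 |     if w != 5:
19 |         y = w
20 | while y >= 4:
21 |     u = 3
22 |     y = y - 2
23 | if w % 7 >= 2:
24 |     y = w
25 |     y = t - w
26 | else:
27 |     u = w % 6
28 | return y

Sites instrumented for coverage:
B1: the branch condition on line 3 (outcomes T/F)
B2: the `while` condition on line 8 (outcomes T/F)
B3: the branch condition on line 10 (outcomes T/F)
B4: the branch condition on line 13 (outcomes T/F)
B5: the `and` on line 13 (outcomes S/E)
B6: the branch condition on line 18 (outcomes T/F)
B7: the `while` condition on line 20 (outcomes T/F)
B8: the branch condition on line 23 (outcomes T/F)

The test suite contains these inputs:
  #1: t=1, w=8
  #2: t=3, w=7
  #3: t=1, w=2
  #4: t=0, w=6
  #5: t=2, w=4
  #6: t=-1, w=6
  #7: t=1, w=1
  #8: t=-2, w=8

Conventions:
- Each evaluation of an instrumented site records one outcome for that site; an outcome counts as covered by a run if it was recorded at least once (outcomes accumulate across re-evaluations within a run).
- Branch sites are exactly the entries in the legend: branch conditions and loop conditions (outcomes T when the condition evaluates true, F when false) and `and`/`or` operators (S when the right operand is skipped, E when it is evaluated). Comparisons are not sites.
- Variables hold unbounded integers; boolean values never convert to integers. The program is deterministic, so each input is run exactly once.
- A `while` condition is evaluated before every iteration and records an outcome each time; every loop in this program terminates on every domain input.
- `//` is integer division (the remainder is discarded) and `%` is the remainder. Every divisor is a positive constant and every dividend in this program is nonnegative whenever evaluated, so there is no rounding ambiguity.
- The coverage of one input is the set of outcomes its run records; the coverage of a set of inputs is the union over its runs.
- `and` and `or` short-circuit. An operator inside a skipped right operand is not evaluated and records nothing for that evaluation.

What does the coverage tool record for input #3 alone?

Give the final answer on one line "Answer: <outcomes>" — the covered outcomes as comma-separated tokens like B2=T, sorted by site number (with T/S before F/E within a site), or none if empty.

Tracing the run of input #3 (t=1, w=2):
  B1->T, B2->T, B3->T, B2->F, B5->S, B4->F, B6->T, B7->F, B8->T
distinct outcomes covered: B1=T, B2=T, B2=F, B3=T, B4=F, B5=S, B6=T, B7=F, B8=T

Answer: B1=T, B2=T, B2=F, B3=T, B4=F, B5=S, B6=T, B7=F, B8=T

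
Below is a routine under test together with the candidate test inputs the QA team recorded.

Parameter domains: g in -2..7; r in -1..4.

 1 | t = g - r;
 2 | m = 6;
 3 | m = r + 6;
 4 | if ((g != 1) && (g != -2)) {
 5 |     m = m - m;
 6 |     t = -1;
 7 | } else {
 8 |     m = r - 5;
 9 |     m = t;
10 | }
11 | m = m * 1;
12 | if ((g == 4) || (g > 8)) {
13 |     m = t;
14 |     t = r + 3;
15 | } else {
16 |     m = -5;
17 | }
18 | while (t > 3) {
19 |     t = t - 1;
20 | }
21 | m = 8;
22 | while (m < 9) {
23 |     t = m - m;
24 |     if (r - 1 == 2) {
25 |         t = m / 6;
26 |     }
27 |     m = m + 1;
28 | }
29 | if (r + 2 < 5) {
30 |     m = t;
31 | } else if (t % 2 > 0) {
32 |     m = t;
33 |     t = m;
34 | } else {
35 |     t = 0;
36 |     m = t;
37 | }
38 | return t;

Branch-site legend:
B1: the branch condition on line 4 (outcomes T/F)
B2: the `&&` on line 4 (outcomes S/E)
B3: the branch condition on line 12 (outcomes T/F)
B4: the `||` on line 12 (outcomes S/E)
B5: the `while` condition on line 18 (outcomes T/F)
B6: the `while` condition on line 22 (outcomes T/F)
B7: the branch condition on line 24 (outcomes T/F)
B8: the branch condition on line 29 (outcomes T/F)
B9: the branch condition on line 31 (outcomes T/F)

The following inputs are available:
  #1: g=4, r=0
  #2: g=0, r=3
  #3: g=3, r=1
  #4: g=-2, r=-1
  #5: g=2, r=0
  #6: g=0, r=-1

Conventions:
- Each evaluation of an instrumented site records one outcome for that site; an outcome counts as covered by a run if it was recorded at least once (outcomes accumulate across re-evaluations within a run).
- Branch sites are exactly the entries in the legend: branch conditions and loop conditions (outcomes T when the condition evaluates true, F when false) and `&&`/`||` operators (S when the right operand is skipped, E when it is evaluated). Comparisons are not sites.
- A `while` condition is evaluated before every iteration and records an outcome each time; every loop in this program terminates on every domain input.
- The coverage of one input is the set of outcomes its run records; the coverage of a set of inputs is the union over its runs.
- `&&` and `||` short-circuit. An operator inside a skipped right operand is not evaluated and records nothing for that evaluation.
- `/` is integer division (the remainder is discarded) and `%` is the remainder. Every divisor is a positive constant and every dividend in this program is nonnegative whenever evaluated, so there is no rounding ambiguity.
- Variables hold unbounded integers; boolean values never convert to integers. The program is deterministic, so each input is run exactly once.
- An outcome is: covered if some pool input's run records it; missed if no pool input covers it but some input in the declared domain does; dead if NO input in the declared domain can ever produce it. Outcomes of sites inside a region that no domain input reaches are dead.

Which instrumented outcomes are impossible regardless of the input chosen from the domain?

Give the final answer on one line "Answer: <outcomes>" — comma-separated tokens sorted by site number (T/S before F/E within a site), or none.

checking every outcome against all 60 domain inputs:
  reachable outcomes have witnesses, e.g. B1=T (e.g. g=-1, r=-1), B1=F (e.g. g=-2, r=-1), B2=S (e.g. g=1, r=-1), B2=E (e.g. g=-2, r=-1)

Answer: none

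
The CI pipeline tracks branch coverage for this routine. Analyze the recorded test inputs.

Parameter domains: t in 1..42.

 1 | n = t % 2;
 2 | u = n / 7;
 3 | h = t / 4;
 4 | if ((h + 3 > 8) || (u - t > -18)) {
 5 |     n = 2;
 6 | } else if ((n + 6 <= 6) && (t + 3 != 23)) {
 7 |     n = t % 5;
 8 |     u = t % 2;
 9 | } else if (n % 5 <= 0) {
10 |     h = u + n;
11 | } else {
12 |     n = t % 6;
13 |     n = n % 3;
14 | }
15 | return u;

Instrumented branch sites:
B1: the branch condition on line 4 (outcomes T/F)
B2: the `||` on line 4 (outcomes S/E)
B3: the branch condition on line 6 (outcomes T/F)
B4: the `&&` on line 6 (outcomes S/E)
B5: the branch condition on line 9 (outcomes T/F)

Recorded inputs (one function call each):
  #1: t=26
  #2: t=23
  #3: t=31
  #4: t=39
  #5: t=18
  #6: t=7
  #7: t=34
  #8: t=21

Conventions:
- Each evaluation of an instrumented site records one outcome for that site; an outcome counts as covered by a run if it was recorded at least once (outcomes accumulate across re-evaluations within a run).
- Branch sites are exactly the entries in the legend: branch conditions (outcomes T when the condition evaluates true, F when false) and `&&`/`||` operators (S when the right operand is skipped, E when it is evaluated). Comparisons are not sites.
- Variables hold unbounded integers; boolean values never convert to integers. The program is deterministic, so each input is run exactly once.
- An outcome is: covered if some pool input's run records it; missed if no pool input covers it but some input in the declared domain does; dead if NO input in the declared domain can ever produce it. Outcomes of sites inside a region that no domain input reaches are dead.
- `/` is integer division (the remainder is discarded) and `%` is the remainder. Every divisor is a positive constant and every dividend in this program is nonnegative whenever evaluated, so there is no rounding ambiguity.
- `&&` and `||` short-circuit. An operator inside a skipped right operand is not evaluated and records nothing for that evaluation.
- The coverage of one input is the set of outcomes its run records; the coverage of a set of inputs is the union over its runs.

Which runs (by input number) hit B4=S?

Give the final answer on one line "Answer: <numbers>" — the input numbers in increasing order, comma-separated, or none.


input #1 (t=26): never hits B4=S
input #2 (t=23): hits B4=S
input #3 (t=31): never hits B4=S
input #4 (t=39): never hits B4=S
input #5 (t=18): never hits B4=S
input #6 (t=7): never hits B4=S
input #7 (t=34): never hits B4=S
input #8 (t=21): hits B4=S
Answer: 2, 8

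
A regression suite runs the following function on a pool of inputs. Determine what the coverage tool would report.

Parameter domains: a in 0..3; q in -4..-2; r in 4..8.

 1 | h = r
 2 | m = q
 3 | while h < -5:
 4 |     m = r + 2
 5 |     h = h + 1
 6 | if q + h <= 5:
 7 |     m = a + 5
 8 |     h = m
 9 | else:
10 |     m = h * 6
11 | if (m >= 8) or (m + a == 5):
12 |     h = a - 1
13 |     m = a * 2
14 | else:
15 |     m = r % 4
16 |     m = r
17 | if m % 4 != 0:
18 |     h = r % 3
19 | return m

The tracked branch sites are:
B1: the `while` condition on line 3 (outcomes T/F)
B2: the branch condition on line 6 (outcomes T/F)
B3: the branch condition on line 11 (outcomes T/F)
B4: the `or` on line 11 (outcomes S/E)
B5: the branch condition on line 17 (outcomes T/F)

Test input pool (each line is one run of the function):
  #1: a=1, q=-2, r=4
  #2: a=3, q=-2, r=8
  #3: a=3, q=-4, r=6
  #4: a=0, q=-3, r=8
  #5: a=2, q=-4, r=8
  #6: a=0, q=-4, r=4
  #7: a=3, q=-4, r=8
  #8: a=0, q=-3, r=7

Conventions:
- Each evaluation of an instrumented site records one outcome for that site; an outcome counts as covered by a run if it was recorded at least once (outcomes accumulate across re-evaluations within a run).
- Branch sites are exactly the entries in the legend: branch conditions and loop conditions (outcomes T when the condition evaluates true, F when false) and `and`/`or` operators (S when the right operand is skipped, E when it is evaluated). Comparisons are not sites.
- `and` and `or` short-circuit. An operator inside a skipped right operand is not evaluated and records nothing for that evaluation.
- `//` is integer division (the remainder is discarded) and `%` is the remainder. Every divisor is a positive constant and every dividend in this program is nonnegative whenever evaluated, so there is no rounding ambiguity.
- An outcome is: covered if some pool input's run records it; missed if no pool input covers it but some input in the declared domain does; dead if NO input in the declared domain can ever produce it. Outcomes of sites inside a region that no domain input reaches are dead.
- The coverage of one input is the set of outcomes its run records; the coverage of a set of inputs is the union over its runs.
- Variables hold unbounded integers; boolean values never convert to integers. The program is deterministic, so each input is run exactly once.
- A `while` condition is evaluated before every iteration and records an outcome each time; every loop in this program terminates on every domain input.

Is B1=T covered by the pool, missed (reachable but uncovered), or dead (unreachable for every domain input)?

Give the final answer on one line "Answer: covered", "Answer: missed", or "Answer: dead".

no pool input records B1=T
checking all 60 inputs in the declared domain: B1=T is never recorded -> dead

Answer: dead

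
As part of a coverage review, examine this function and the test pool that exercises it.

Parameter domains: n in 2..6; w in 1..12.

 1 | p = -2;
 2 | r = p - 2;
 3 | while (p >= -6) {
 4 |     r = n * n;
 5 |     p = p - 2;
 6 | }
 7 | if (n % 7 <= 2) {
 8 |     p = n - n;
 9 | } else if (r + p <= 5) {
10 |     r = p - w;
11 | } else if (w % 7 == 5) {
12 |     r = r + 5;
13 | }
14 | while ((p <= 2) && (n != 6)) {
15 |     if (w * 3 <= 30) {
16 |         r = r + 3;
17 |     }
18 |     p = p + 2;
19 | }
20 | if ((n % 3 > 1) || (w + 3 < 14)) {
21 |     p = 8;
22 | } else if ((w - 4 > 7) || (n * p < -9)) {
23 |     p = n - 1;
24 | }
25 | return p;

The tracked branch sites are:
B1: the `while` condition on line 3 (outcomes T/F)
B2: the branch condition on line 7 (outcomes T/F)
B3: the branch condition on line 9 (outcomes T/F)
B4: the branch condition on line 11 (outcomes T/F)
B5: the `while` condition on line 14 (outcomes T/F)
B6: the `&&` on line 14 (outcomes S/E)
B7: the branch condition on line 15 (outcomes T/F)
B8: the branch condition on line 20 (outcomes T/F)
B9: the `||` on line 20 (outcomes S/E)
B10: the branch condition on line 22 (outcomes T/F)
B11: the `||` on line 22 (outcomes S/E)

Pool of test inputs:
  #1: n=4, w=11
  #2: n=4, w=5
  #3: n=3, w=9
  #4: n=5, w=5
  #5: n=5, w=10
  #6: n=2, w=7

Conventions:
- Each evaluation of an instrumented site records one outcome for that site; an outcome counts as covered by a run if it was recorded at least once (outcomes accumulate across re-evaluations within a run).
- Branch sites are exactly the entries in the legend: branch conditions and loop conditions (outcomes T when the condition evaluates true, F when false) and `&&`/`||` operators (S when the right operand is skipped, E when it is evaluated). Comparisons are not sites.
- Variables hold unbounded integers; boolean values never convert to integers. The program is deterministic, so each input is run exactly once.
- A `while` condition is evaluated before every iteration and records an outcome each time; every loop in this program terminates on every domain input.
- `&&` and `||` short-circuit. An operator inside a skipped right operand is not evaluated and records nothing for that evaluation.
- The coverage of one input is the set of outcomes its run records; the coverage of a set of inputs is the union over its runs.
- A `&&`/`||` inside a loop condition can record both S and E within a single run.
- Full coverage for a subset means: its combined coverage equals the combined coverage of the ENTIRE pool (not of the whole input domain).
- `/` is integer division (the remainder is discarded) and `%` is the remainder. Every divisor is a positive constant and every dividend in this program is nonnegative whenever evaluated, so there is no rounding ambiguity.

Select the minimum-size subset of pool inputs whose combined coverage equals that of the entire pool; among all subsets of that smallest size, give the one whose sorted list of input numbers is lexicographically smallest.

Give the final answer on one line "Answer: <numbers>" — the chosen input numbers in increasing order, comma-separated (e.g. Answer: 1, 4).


run #1 (n=4, w=11) runs B1->T, B1->T, B1->T, B1->F, B2->F, B3->F, B4->F, B6->E, B5->T, B7->F, B6->E, B5->T, B7->F, B6->E, ...; records B1=T, B1=F, B2=F, B3=F, B4=F, B5=T, B5=F, B6=S, B6=E, B7=F, B8=F, B9=E, B10=F, B11=E
run #2 (n=4, w=5) runs B1->T, B1->T, B1->T, B1->F, B2->F, B3->F, B4->T, B6->E, B5->T, B7->T, B6->E, B5->T, B7->T, B6->E, ...; records B1=T, B1=F, B2=F, B3=F, B4=T, B5=T, B5=F, B6=S, B6=E, B7=T, B8=T, B9=E
run #3 (n=3, w=9) runs B1->T, B1->T, B1->T, B1->F, B2->F, B3->T, B6->E, B5->T, B7->T, B6->E, B5->T, B7->T, B6->E, B5->T, ...; records B1=T, B1=F, B2=F, B3=T, B5=T, B5=F, B6=S, B6=E, B7=T, B8=T, B9=E
run #4 (n=5, w=5) runs B1->T, B1->T, B1->T, B1->F, B2->F, B3->F, B4->T, B6->E, B5->T, B7->T, B6->E, B5->T, B7->T, B6->E, ...; records B1=T, B1=F, B2=F, B3=F, B4=T, B5=T, B5=F, B6=S, B6=E, B7=T, B8=T, B9=S
run #5 (n=5, w=10) runs B1->T, B1->T, B1->T, B1->F, B2->F, B3->F, B4->F, B6->E, B5->T, B7->T, B6->E, B5->T, B7->T, B6->E, ...; records B1=T, B1=F, B2=F, B3=F, B4=F, B5=T, B5=F, B6=S, B6=E, B7=T, B8=T, B9=S
run #6 (n=2, w=7) runs B1->T, B1->T, B1->T, B1->F, B2->T, B6->E, B5->T, B7->T, B6->E, B5->T, B7->T, B6->S, B5->F, B9->S, ...; records B1=T, B1=F, B2=T, B5=T, B5=F, B6=S, B6=E, B7=T, B8=T, B9=S
pool-wide coverage (20 outcomes): B1=T, B1=F, B2=T, B2=F, B3=T, B3=F, B4=T, B4=F, B5=T, B5=F, B6=S, B6=E, B7=T, B7=F, B8=T, B8=F, B9=S, B9=E, B10=F, B11=E
no size-1 subset reaches all 20 outcomes (best union: 14/20)
no size-2 subset reaches all 20 outcomes (best union: 18/20)
no size-3 subset reaches all 20 outcomes (best union: 19/20)
at size 4, {1, 2, 3, 6} reaches all 20 outcomes; every lexicographically earlier size-4 subset fails
Answer: 1, 2, 3, 6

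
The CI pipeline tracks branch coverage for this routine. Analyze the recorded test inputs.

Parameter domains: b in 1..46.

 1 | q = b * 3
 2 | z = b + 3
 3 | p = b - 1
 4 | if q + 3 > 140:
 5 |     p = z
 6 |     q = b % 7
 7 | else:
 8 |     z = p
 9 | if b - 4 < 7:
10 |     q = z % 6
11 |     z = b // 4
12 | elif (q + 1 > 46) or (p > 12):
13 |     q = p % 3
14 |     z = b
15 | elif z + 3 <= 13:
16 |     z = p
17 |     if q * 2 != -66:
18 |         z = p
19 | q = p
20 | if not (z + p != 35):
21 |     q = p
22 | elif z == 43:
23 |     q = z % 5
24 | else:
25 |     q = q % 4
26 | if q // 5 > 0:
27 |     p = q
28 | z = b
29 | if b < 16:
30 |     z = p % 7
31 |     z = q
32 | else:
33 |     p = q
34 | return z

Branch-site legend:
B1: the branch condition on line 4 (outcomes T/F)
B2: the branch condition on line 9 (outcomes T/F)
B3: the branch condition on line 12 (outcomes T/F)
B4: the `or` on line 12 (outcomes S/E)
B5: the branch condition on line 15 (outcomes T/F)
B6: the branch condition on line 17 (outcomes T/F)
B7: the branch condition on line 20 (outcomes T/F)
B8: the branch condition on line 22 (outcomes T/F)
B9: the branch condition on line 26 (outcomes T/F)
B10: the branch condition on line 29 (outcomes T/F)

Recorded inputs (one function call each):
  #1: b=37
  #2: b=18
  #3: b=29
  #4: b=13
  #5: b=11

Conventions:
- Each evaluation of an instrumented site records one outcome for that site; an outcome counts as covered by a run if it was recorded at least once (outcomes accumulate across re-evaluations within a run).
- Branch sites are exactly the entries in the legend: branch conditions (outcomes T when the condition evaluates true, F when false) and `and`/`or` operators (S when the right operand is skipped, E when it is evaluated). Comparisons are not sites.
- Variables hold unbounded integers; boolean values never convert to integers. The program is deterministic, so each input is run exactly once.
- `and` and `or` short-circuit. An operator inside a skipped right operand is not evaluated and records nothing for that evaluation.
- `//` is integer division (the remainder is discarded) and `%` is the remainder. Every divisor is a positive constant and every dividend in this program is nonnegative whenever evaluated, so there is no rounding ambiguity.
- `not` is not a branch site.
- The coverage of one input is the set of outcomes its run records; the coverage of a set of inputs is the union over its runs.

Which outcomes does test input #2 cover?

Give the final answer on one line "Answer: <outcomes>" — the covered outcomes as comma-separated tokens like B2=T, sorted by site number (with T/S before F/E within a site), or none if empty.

Running input #2 (b=18), event by event:
  B1->F, B2->F, B4->S, B3->T, B7->T, B9->T, B10->F
collecting distinct outcomes: B1=F, B2=F, B3=T, B4=S, B7=T, B9=T, B10=F

Answer: B1=F, B2=F, B3=T, B4=S, B7=T, B9=T, B10=F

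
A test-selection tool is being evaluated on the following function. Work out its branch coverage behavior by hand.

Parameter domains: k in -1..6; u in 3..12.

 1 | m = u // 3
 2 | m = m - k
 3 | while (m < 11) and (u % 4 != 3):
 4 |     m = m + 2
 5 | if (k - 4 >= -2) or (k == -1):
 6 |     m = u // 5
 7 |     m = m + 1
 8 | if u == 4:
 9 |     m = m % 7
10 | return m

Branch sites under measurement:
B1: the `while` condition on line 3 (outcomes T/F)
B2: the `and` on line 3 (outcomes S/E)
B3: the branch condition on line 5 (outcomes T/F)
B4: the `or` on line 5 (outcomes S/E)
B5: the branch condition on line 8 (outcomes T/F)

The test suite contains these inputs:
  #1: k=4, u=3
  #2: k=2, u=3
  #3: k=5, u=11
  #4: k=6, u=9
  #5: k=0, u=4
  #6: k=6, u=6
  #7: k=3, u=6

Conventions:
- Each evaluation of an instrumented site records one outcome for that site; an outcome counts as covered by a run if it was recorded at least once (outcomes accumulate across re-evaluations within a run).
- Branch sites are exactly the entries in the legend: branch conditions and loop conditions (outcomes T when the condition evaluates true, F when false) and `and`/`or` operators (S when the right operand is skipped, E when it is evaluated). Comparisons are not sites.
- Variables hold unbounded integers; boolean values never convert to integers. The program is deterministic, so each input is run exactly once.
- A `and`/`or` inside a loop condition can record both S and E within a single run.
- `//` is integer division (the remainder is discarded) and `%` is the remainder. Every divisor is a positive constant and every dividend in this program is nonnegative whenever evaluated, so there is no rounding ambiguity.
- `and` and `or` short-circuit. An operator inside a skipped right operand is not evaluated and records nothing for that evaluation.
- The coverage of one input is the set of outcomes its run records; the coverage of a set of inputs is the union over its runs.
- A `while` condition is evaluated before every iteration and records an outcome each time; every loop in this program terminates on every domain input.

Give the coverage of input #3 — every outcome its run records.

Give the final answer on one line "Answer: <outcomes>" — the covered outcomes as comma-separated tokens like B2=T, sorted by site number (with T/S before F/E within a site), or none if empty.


Simulating input #3 (k=5, u=11) step by step:
  B2->E, B1->F, B4->S, B3->T, B5->F
deduplicating events, the covered set is: B1=F, B2=E, B3=T, B4=S, B5=F
Answer: B1=F, B2=E, B3=T, B4=S, B5=F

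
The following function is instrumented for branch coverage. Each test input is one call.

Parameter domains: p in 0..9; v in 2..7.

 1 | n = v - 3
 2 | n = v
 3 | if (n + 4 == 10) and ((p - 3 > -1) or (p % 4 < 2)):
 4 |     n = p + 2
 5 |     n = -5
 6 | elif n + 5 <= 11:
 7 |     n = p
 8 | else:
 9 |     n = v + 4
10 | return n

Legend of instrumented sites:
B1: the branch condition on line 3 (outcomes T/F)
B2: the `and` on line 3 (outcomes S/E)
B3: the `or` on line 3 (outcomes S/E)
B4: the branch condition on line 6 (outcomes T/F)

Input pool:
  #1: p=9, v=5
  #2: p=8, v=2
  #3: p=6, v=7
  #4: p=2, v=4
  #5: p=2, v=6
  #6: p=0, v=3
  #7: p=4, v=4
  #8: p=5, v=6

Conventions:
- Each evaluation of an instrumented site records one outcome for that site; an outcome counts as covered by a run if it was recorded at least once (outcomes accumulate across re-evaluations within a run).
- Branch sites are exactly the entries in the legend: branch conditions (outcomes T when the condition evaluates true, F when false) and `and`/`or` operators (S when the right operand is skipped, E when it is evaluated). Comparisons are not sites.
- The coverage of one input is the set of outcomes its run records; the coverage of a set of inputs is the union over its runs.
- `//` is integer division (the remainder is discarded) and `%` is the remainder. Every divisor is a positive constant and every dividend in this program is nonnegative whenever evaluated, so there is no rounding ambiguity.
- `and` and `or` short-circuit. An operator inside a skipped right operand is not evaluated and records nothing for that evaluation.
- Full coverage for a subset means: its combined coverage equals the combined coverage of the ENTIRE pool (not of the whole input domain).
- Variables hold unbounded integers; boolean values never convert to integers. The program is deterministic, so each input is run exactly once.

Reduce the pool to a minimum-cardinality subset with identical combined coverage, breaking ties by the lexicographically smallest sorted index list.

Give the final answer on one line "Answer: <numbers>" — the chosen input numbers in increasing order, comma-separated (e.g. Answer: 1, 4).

test 1 (p=9, v=5) hits B1=F, B2=S, B4=T
test 2 (p=8, v=2) hits B1=F, B2=S, B4=T
test 3 (p=6, v=7) hits B1=F, B2=S, B4=F
test 4 (p=2, v=4) hits B1=F, B2=S, B4=T
test 5 (p=2, v=6) hits B1=F, B2=E, B3=E, B4=T
test 6 (p=0, v=3) hits B1=F, B2=S, B4=T
test 7 (p=4, v=4) hits B1=F, B2=S, B4=T
test 8 (p=5, v=6) hits B1=T, B2=E, B3=S
together the pool reaches 8 outcomes: B1=T, B1=F, B2=S, B2=E, B3=S, B3=E, B4=T, B4=F
size 1 is not enough: best union over all size-1 subsets is 4/8
size 2 is not enough: best union over all size-2 subsets is 6/8
the canonical winner is {3, 5, 8}: size 3, full 8-outcome coverage, earliest index list among size-3 covers

Answer: 3, 5, 8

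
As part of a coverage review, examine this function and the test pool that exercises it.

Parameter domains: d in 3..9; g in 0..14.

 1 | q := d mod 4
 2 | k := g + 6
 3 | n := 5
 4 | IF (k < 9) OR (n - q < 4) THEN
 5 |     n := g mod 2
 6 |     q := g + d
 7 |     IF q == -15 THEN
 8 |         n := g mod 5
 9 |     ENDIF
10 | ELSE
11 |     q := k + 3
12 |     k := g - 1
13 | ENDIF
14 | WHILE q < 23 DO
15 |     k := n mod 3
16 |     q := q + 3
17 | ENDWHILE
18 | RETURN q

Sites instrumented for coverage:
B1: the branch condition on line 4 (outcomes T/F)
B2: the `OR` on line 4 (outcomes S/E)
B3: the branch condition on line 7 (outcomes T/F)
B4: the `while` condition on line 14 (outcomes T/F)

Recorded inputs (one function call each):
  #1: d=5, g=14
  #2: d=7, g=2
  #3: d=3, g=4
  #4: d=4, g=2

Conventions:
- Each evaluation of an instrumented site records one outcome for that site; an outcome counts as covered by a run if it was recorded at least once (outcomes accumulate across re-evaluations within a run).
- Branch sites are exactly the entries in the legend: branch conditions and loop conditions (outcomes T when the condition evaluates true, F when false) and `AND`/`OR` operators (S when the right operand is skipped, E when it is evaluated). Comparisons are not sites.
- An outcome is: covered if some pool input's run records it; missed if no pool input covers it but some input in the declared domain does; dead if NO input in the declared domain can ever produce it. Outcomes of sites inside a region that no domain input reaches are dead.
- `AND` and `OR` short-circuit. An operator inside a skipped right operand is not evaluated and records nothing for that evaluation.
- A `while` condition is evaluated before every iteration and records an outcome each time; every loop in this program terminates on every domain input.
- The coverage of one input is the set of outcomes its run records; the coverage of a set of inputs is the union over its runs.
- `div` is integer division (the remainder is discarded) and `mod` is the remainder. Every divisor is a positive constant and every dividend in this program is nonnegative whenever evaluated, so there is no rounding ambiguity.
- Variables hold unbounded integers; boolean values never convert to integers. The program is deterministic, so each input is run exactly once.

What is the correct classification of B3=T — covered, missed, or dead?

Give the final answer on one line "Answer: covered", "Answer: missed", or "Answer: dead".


no pool input records B3=T
checking all 105 inputs in the declared domain: B3=T is never recorded -> dead
Answer: dead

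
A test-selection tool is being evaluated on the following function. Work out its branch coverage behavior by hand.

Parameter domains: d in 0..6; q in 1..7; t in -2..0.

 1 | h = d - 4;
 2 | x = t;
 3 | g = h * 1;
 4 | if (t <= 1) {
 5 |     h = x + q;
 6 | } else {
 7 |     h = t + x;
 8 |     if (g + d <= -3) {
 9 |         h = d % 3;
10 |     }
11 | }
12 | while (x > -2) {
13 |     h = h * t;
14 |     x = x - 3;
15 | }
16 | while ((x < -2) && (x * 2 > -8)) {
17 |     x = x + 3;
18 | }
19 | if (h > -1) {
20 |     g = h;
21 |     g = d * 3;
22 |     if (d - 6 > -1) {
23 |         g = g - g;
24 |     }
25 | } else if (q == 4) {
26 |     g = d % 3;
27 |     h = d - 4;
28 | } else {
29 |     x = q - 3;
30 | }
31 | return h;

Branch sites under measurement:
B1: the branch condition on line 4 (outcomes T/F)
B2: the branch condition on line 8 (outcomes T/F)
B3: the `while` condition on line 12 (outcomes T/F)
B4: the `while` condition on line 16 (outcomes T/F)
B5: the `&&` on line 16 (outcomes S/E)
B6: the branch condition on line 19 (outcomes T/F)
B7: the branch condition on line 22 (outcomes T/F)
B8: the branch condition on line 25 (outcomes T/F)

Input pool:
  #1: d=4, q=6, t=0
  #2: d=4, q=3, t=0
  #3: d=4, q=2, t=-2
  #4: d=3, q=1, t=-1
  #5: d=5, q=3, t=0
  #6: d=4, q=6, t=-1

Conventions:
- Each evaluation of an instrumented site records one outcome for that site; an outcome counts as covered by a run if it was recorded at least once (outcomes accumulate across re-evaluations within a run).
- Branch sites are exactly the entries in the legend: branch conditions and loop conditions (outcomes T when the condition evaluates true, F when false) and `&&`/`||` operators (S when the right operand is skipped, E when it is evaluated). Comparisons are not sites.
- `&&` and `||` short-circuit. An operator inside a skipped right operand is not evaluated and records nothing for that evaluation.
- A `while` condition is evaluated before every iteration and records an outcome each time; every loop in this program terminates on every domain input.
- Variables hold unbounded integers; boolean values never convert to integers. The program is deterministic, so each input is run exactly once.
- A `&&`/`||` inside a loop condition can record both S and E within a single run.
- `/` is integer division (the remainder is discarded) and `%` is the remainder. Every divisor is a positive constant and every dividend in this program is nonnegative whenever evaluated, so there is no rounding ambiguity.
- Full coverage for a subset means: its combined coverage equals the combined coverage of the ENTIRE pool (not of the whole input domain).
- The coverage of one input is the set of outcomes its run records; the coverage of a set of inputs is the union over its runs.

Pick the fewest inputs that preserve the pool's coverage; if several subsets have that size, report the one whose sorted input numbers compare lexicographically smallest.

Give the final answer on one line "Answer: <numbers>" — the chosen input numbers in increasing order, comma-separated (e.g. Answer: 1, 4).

#1 (d=4, q=6, t=0) -> B1->T, B3->T, B3->F, B5->E, B4->T, B5->S, B4->F, B6->T, B7->F; covered: B1=T, B3=T, B3=F, B4=T, B4=F, B5=S, B5=E, B6=T, B7=F
#2 (d=4, q=3, t=0) -> B1->T, B3->T, B3->F, B5->E, B4->T, B5->S, B4->F, B6->T, B7->F; covered: B1=T, B3=T, B3=F, B4=T, B4=F, B5=S, B5=E, B6=T, B7=F
#3 (d=4, q=2, t=-2) -> B1->T, B3->F, B5->S, B4->F, B6->T, B7->F; covered: B1=T, B3=F, B4=F, B5=S, B6=T, B7=F
#4 (d=3, q=1, t=-1) -> B1->T, B3->T, B3->F, B5->E, B4->F, B6->T, B7->F; covered: B1=T, B3=T, B3=F, B4=F, B5=E, B6=T, B7=F
#5 (d=5, q=3, t=0) -> B1->T, B3->T, B3->F, B5->E, B4->T, B5->S, B4->F, B6->T, B7->F; covered: B1=T, B3=T, B3=F, B4=T, B4=F, B5=S, B5=E, B6=T, B7=F
#6 (d=4, q=6, t=-1) -> B1->T, B3->T, B3->F, B5->E, B4->F, B6->F, B8->F; covered: B1=T, B3=T, B3=F, B4=F, B5=E, B6=F, B8=F
the full pool covers 11 outcomes: B1=T, B3=T, B3=F, B4=T, B4=F, B5=S, B5=E, B6=T, B6=F, B7=F, B8=F
no size-1 subset reaches all 11 outcomes (best union: 9/11)
the canonical winner is {1, 6}: size 2, full 11-outcome coverage, earliest index list among size-2 covers

Answer: 1, 6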